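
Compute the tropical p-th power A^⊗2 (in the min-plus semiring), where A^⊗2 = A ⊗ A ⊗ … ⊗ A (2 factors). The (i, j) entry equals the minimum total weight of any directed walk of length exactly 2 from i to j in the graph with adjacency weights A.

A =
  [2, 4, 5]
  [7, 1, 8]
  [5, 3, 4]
A^⊗2 =
  [4, 5, 7]
  [8, 2, 9]
  [7, 4, 8]

Each entry (A^⊗2)_ij equals the minimum over all length-2 walks i = v_0 → v_1 → … → v_2 = j of Σ_t A[v_t][v_{t+1}]. For example, for (i, j) = (0, 2) we minimise over 3 possible intermediate vertex sequences; the minimum is 7, attained along the walk 0 → 0 → 2.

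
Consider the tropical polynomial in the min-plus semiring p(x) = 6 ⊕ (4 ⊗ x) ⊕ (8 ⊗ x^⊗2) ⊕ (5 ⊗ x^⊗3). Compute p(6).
p(6) = 6

A tropical monomial a ⊗ x^⊗i evaluates to a + i · x. Evaluating each term at x = 6:
  Term 0 contributes 6 + 0 · 6 = 6
  Term 1 contributes 4 + 1 · 6 = 10
  Term 2 contributes 8 + 2 · 6 = 20
  Term 3 contributes 5 + 3 · 6 = 23
p(6) = ⊕ of these = min[6, 10, 20, 23] = 6.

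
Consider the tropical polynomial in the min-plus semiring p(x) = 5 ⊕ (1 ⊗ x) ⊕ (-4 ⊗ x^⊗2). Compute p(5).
p(5) = 5

A tropical monomial a ⊗ x^⊗i evaluates to a + i · x. Evaluating each term at x = 5:
  Term 0 contributes 5 + 0 · 5 = 5
  Term 1 contributes 1 + 1 · 5 = 6
  Term 2 contributes -4 + 2 · 5 = 6
p(5) = ⊕ of these = min[5, 6, 6] = 5.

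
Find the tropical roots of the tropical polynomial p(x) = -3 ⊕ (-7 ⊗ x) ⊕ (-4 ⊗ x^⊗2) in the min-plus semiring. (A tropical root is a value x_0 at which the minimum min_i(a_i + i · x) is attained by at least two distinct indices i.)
Roots: {-3, 4}

Each tropical root is a break point of the lower envelope of the lines y = a_i + i · x (there are 3 lines, with slopes 0, 1, ..., 2). Only the lines that attain the minimum somewhere contribute to roots; other lines are dominated. Here the surviving (envelope) indices are i = 2, i = 1, i = 0.
Intersections between consecutive envelope lines give the roots: for adjacent envelope indices i < j the intersection is x = (a_i − a_j) / (j − i). Reading off the sorted break points: {-3, 4}.
Verification: at each break x_0, at least two indices attain the minimum of min_i(a_i + i · x_0).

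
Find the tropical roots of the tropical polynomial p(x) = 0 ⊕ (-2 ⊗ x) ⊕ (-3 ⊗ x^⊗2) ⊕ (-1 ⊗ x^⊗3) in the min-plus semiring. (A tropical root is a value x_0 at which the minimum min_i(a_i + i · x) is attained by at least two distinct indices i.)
Roots: {-2, 1, 2}

Each tropical root is a break point of the lower envelope of the lines y = a_i + i · x (there are 4 lines, with slopes 0, 1, ..., 3). Only the lines that attain the minimum somewhere contribute to roots; other lines are dominated. Here the surviving (envelope) indices are i = 3, i = 2, i = 1, i = 0.
Intersections between consecutive envelope lines give the roots: for adjacent envelope indices i < j the intersection is x = (a_i − a_j) / (j − i). Reading off the sorted break points: {-2, 1, 2}.
Verification: at each break x_0, at least two indices attain the minimum of min_i(a_i + i · x_0).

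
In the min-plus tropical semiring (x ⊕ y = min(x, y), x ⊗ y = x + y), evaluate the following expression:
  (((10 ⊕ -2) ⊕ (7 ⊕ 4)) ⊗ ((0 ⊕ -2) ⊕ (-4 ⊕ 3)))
(((10 ⊕ -2) ⊕ (7 ⊕ 4)) ⊗ ((0 ⊕ -2) ⊕ (-4 ⊕ 3))) = -6

Expand innermost to outermost. Recall ⊕ takes the minimum of its arguments and ⊗ takes their sum. Working out the expression (((10 ⊕ -2) ⊕ (7 ⊕ 4)) ⊗ ((0 ⊕ -2) ⊕ (-4 ⊕ 3))) gives -6.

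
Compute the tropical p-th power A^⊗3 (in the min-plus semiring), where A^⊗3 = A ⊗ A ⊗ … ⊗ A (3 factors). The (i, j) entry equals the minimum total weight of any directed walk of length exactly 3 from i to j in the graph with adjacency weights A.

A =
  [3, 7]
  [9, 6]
A^⊗3 =
  [9, 13]
  [15, 18]

Each entry (A^⊗3)_ij equals the minimum over all length-3 walks i = v_0 → v_1 → … → v_3 = j of Σ_t A[v_t][v_{t+1}]. For example, for (i, j) = (0, 1) we minimise over 4 possible intermediate vertex sequences; the minimum is 13, attained along the walk 0 → 0 → 0 → 1.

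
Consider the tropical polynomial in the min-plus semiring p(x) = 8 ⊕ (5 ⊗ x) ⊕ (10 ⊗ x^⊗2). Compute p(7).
p(7) = 8

A tropical monomial a ⊗ x^⊗i evaluates to a + i · x. Evaluating each term at x = 7:
  Term 0 contributes 8 + 0 · 7 = 8
  Term 1 contributes 5 + 1 · 7 = 12
  Term 2 contributes 10 + 2 · 7 = 24
p(7) = ⊕ of these = min[8, 12, 24] = 8.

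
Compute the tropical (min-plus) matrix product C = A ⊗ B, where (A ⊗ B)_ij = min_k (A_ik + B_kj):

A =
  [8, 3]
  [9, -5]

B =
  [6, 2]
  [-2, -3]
A ⊗ B =
  [1, 0]
  [-7, -8]

Apply the min-plus product entry-by-entry:
  C[0][0] = min over k of (A[0][0] + B[0][0] = 8 + 6 = 14, A[0][1] + B[1][0] = 3 + -2 = 1) = 1 (attained at k = 1)
  C[0][1] = min over k of (A[0][0] + B[0][1] = 8 + 2 = 10, A[0][1] + B[1][1] = 3 + -3 = 0) = 0 (attained at k = 1)
  C[1][0] = min over k of (A[1][0] + B[0][0] = 9 + 6 = 15, A[1][1] + B[1][0] = -5 + -2 = -7) = -7 (attained at k = 1)
  C[1][1] = min over k of (A[1][0] + B[0][1] = 9 + 2 = 11, A[1][1] + B[1][1] = -5 + -3 = -8) = -8 (attained at k = 1)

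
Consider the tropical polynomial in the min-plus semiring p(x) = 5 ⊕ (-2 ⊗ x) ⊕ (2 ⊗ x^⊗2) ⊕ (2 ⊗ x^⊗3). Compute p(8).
p(8) = 5

A tropical monomial a ⊗ x^⊗i evaluates to a + i · x. Evaluating each term at x = 8:
  Term 0 contributes 5 + 0 · 8 = 5
  Term 1 contributes -2 + 1 · 8 = 6
  Term 2 contributes 2 + 2 · 8 = 18
  Term 3 contributes 2 + 3 · 8 = 26
p(8) = ⊕ of these = min[5, 6, 18, 26] = 5.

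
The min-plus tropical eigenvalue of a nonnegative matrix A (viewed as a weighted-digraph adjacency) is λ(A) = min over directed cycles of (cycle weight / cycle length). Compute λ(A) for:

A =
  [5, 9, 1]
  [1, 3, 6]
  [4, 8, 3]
λ(A) = 5/2

Enumerate directed cycles and compute their means (weight / length). Sample:
  cycle 0 → 0: weight = 5, length = 1, mean = 5/1 ≈ 5.000
  cycle 1 → 1: weight = 3, length = 1, mean = 3/1 ≈ 3.000
  cycle 2 → 2: weight = 3, length = 1, mean = 3/1 ≈ 3.000
  cycle 0 → 1 → 0: weight = 10, length = 2, mean = 10/2 ≈ 5.000
  cycle 0 → 2 → 0: weight = 5, length = 2, mean = 5/2 ≈ 2.500
  cycle 1 → 0 → 1: weight = 10, length = 2, mean = 10/2 ≈ 5.000
Minimum mean = 2.500, attained e.g. along the cycle 0 → 2 → 0 with weight 5 and length 2. So λ(A) = 5/2 = 5/2.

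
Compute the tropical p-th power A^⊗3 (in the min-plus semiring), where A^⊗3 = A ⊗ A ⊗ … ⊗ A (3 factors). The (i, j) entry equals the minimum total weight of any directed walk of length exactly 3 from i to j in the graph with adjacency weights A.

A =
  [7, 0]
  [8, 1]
A^⊗3 =
  [9, 2]
  [10, 3]

Each entry (A^⊗3)_ij equals the minimum over all length-3 walks i = v_0 → v_1 → … → v_3 = j of Σ_t A[v_t][v_{t+1}]. For example, for (i, j) = (0, 1) we minimise over 4 possible intermediate vertex sequences; the minimum is 2, attained along the walk 0 → 1 → 1 → 1.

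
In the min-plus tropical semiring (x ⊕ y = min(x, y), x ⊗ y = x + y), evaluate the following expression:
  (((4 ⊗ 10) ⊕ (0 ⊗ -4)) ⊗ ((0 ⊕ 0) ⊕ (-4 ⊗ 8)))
(((4 ⊗ 10) ⊕ (0 ⊗ -4)) ⊗ ((0 ⊕ 0) ⊕ (-4 ⊗ 8))) = -4

Expand innermost to outermost. Recall ⊕ takes the minimum of its arguments and ⊗ takes their sum. Working out the expression (((4 ⊗ 10) ⊕ (0 ⊗ -4)) ⊗ ((0 ⊕ 0) ⊕ (-4 ⊗ 8))) gives -4.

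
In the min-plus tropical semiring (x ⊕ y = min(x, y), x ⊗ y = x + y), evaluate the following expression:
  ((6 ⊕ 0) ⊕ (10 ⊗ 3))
((6 ⊕ 0) ⊕ (10 ⊗ 3)) = 0

Expand innermost to outermost. Recall ⊕ takes the minimum of its arguments and ⊗ takes their sum. Working out the expression ((6 ⊕ 0) ⊕ (10 ⊗ 3)) gives 0.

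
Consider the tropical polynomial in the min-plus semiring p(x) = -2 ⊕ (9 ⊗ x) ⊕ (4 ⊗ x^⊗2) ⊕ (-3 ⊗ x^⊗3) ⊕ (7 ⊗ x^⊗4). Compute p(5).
p(5) = -2

A tropical monomial a ⊗ x^⊗i evaluates to a + i · x. Evaluating each term at x = 5:
  Term 0 contributes -2 + 0 · 5 = -2
  Term 1 contributes 9 + 1 · 5 = 14
  Term 2 contributes 4 + 2 · 5 = 14
  Term 3 contributes -3 + 3 · 5 = 12
  Term 4 contributes 7 + 4 · 5 = 27
p(5) = ⊕ of these = min[-2, 14, 14, 12, 27] = -2.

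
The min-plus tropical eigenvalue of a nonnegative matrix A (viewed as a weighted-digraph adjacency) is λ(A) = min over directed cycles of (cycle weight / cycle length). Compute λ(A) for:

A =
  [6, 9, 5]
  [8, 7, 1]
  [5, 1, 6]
λ(A) = 1

Enumerate directed cycles and compute their means (weight / length). Sample:
  cycle 0 → 0: weight = 6, length = 1, mean = 6/1 ≈ 6.000
  cycle 1 → 1: weight = 7, length = 1, mean = 7/1 ≈ 7.000
  cycle 2 → 2: weight = 6, length = 1, mean = 6/1 ≈ 6.000
  cycle 0 → 1 → 0: weight = 17, length = 2, mean = 17/2 ≈ 8.500
  cycle 0 → 2 → 0: weight = 10, length = 2, mean = 10/2 ≈ 5.000
  cycle 1 → 0 → 1: weight = 17, length = 2, mean = 17/2 ≈ 8.500
Minimum mean = 1.000, attained e.g. along the cycle 1 → 2 → 1 with weight 2 and length 2. So λ(A) = 2/2 = 1.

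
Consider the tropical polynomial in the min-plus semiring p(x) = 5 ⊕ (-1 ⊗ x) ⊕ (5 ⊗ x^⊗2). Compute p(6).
p(6) = 5

A tropical monomial a ⊗ x^⊗i evaluates to a + i · x. Evaluating each term at x = 6:
  Term 0 contributes 5 + 0 · 6 = 5
  Term 1 contributes -1 + 1 · 6 = 5
  Term 2 contributes 5 + 2 · 6 = 17
p(6) = ⊕ of these = min[5, 5, 17] = 5.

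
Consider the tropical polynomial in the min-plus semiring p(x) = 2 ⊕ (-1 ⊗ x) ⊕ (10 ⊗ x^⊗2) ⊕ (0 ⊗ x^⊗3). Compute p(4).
p(4) = 2

A tropical monomial a ⊗ x^⊗i evaluates to a + i · x. Evaluating each term at x = 4:
  Term 0 contributes 2 + 0 · 4 = 2
  Term 1 contributes -1 + 1 · 4 = 3
  Term 2 contributes 10 + 2 · 4 = 18
  Term 3 contributes 0 + 3 · 4 = 12
p(4) = ⊕ of these = min[2, 3, 18, 12] = 2.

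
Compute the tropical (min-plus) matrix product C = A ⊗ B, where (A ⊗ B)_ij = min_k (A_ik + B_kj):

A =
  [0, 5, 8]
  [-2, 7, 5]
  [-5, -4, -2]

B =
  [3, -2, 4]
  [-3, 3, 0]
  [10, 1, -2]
A ⊗ B =
  [2, -2, 4]
  [1, -4, 2]
  [-7, -7, -4]

Apply the min-plus product entry-by-entry:
  C[0][0] = min over k of (A[0][0] + B[0][0] = 0 + 3 = 3, A[0][1] + B[1][0] = 5 + -3 = 2, A[0][2] + B[2][0] = 8 + 10 = 18) = 2 (attained at k = 1)
  C[0][1] = min over k of (A[0][0] + B[0][1] = 0 + -2 = -2, A[0][1] + B[1][1] = 5 + 3 = 8, A[0][2] + B[2][1] = 8 + 1 = 9) = -2 (attained at k = 0)
  C[0][2] = min over k of (A[0][0] + B[0][2] = 0 + 4 = 4, A[0][1] + B[1][2] = 5 + 0 = 5, A[0][2] + B[2][2] = 8 + -2 = 6) = 4 (attained at k = 0)
  C[1][0] = min over k of (A[1][0] + B[0][0] = -2 + 3 = 1, A[1][1] + B[1][0] = 7 + -3 = 4, A[1][2] + B[2][0] = 5 + 10 = 15) = 1 (attained at k = 0)
  C[1][1] = min over k of (A[1][0] + B[0][1] = -2 + -2 = -4, A[1][1] + B[1][1] = 7 + 3 = 10, A[1][2] + B[2][1] = 5 + 1 = 6) = -4 (attained at k = 0)
  C[1][2] = min over k of (A[1][0] + B[0][2] = -2 + 4 = 2, A[1][1] + B[1][2] = 7 + 0 = 7, A[1][2] + B[2][2] = 5 + -2 = 3) = 2 (attained at k = 0)
  C[2][0] = min over k of (A[2][0] + B[0][0] = -5 + 3 = -2, A[2][1] + B[1][0] = -4 + -3 = -7, A[2][2] + B[2][0] = -2 + 10 = 8) = -7 (attained at k = 1)
  C[2][1] = min over k of (A[2][0] + B[0][1] = -5 + -2 = -7, A[2][1] + B[1][1] = -4 + 3 = -1, A[2][2] + B[2][1] = -2 + 1 = -1) = -7 (attained at k = 0)
  C[2][2] = min over k of (A[2][0] + B[0][2] = -5 + 4 = -1, A[2][1] + B[1][2] = -4 + 0 = -4, A[2][2] + B[2][2] = -2 + -2 = -4) = -4 (attained at k = 1)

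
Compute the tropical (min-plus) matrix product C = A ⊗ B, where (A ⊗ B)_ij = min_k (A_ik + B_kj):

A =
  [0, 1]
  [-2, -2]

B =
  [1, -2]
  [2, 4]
A ⊗ B =
  [1, -2]
  [-1, -4]

Apply the min-plus product entry-by-entry:
  C[0][0] = min over k of (A[0][0] + B[0][0] = 0 + 1 = 1, A[0][1] + B[1][0] = 1 + 2 = 3) = 1 (attained at k = 0)
  C[0][1] = min over k of (A[0][0] + B[0][1] = 0 + -2 = -2, A[0][1] + B[1][1] = 1 + 4 = 5) = -2 (attained at k = 0)
  C[1][0] = min over k of (A[1][0] + B[0][0] = -2 + 1 = -1, A[1][1] + B[1][0] = -2 + 2 = 0) = -1 (attained at k = 0)
  C[1][1] = min over k of (A[1][0] + B[0][1] = -2 + -2 = -4, A[1][1] + B[1][1] = -2 + 4 = 2) = -4 (attained at k = 0)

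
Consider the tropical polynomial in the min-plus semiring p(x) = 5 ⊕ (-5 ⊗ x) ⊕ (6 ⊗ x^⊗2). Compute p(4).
p(4) = -1

A tropical monomial a ⊗ x^⊗i evaluates to a + i · x. Evaluating each term at x = 4:
  Term 0 contributes 5 + 0 · 4 = 5
  Term 1 contributes -5 + 1 · 4 = -1
  Term 2 contributes 6 + 2 · 4 = 14
p(4) = ⊕ of these = min[5, -1, 14] = -1.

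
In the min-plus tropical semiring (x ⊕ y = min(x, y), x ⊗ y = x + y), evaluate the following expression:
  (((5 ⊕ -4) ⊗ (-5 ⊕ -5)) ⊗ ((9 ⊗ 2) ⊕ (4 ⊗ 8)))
(((5 ⊕ -4) ⊗ (-5 ⊕ -5)) ⊗ ((9 ⊗ 2) ⊕ (4 ⊗ 8))) = 2

Expand innermost to outermost. Recall ⊕ takes the minimum of its arguments and ⊗ takes their sum. Working out the expression (((5 ⊕ -4) ⊗ (-5 ⊕ -5)) ⊗ ((9 ⊗ 2) ⊕ (4 ⊗ 8))) gives 2.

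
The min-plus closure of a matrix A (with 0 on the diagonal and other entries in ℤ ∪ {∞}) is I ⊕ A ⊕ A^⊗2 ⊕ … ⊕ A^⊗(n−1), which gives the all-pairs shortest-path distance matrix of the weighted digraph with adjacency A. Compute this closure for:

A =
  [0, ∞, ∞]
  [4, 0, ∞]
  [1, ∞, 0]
Closure =
  [0, ∞, ∞]
  [4, 0, ∞]
  [1, ∞, 0]

This is the Floyd-Warshall all-pairs shortest-path computation. For each intermediate vertex k = 0, 1, …, 2, update dist[i][j] ← min(dist[i][j], dist[i][k] + dist[k][j]). The final matrix gives, for each (i, j), the minimum total weight of any directed path from i to j (possibly empty when i = j).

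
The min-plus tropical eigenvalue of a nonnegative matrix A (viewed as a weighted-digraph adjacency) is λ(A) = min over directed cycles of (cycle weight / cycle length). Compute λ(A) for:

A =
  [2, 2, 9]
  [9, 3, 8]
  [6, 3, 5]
λ(A) = 2

Enumerate directed cycles and compute their means (weight / length). Sample:
  cycle 0 → 0: weight = 2, length = 1, mean = 2/1 ≈ 2.000
  cycle 1 → 1: weight = 3, length = 1, mean = 3/1 ≈ 3.000
  cycle 2 → 2: weight = 5, length = 1, mean = 5/1 ≈ 5.000
  cycle 0 → 1 → 0: weight = 11, length = 2, mean = 11/2 ≈ 5.500
  cycle 0 → 2 → 0: weight = 15, length = 2, mean = 15/2 ≈ 7.500
  cycle 1 → 0 → 1: weight = 11, length = 2, mean = 11/2 ≈ 5.500
Minimum mean = 2.000, attained e.g. along the cycle 0 → 0 with weight 2 and length 1. So λ(A) = 2/1 = 2.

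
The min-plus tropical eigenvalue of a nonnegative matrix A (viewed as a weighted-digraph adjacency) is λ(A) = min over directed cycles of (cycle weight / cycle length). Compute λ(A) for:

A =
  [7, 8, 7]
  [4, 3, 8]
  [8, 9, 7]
λ(A) = 3

Enumerate directed cycles and compute their means (weight / length). Sample:
  cycle 0 → 0: weight = 7, length = 1, mean = 7/1 ≈ 7.000
  cycle 1 → 1: weight = 3, length = 1, mean = 3/1 ≈ 3.000
  cycle 2 → 2: weight = 7, length = 1, mean = 7/1 ≈ 7.000
  cycle 0 → 1 → 0: weight = 12, length = 2, mean = 12/2 ≈ 6.000
  cycle 0 → 2 → 0: weight = 15, length = 2, mean = 15/2 ≈ 7.500
  cycle 1 → 0 → 1: weight = 12, length = 2, mean = 12/2 ≈ 6.000
Minimum mean = 3.000, attained e.g. along the cycle 1 → 1 with weight 3 and length 1. So λ(A) = 3/1 = 3.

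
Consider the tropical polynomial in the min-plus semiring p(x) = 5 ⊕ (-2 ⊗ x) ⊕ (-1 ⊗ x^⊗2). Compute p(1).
p(1) = -1

A tropical monomial a ⊗ x^⊗i evaluates to a + i · x. Evaluating each term at x = 1:
  Term 0 contributes 5 + 0 · 1 = 5
  Term 1 contributes -2 + 1 · 1 = -1
  Term 2 contributes -1 + 2 · 1 = 1
p(1) = ⊕ of these = min[5, -1, 1] = -1.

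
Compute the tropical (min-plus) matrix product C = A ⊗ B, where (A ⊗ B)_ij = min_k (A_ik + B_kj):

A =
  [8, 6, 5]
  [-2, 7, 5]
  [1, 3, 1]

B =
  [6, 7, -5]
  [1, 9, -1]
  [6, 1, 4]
A ⊗ B =
  [7, 6, 3]
  [4, 5, -7]
  [4, 2, -4]

Apply the min-plus product entry-by-entry:
  C[0][0] = min over k of (A[0][0] + B[0][0] = 8 + 6 = 14, A[0][1] + B[1][0] = 6 + 1 = 7, A[0][2] + B[2][0] = 5 + 6 = 11) = 7 (attained at k = 1)
  C[0][1] = min over k of (A[0][0] + B[0][1] = 8 + 7 = 15, A[0][1] + B[1][1] = 6 + 9 = 15, A[0][2] + B[2][1] = 5 + 1 = 6) = 6 (attained at k = 2)
  C[0][2] = min over k of (A[0][0] + B[0][2] = 8 + -5 = 3, A[0][1] + B[1][2] = 6 + -1 = 5, A[0][2] + B[2][2] = 5 + 4 = 9) = 3 (attained at k = 0)
  C[1][0] = min over k of (A[1][0] + B[0][0] = -2 + 6 = 4, A[1][1] + B[1][0] = 7 + 1 = 8, A[1][2] + B[2][0] = 5 + 6 = 11) = 4 (attained at k = 0)
  C[1][1] = min over k of (A[1][0] + B[0][1] = -2 + 7 = 5, A[1][1] + B[1][1] = 7 + 9 = 16, A[1][2] + B[2][1] = 5 + 1 = 6) = 5 (attained at k = 0)
  C[1][2] = min over k of (A[1][0] + B[0][2] = -2 + -5 = -7, A[1][1] + B[1][2] = 7 + -1 = 6, A[1][2] + B[2][2] = 5 + 4 = 9) = -7 (attained at k = 0)
  C[2][0] = min over k of (A[2][0] + B[0][0] = 1 + 6 = 7, A[2][1] + B[1][0] = 3 + 1 = 4, A[2][2] + B[2][0] = 1 + 6 = 7) = 4 (attained at k = 1)
  C[2][1] = min over k of (A[2][0] + B[0][1] = 1 + 7 = 8, A[2][1] + B[1][1] = 3 + 9 = 12, A[2][2] + B[2][1] = 1 + 1 = 2) = 2 (attained at k = 2)
  C[2][2] = min over k of (A[2][0] + B[0][2] = 1 + -5 = -4, A[2][1] + B[1][2] = 3 + -1 = 2, A[2][2] + B[2][2] = 1 + 4 = 5) = -4 (attained at k = 0)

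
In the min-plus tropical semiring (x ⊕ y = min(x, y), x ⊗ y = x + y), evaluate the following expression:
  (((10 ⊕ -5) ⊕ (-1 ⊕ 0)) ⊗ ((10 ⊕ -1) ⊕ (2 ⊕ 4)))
(((10 ⊕ -5) ⊕ (-1 ⊕ 0)) ⊗ ((10 ⊕ -1) ⊕ (2 ⊕ 4))) = -6

Expand innermost to outermost. Recall ⊕ takes the minimum of its arguments and ⊗ takes their sum. Working out the expression (((10 ⊕ -5) ⊕ (-1 ⊕ 0)) ⊗ ((10 ⊕ -1) ⊕ (2 ⊕ 4))) gives -6.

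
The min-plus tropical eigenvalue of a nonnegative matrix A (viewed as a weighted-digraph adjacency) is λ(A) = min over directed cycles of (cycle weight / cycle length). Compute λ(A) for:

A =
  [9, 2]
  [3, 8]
λ(A) = 5/2

Enumerate directed cycles and compute their means (weight / length). Sample:
  cycle 0 → 0: weight = 9, length = 1, mean = 9/1 ≈ 9.000
  cycle 1 → 1: weight = 8, length = 1, mean = 8/1 ≈ 8.000
  cycle 0 → 1 → 0: weight = 5, length = 2, mean = 5/2 ≈ 2.500
  cycle 1 → 0 → 1: weight = 5, length = 2, mean = 5/2 ≈ 2.500
Minimum mean = 2.500, attained e.g. along the cycle 0 → 1 → 0 with weight 5 and length 2. So λ(A) = 5/2 = 5/2.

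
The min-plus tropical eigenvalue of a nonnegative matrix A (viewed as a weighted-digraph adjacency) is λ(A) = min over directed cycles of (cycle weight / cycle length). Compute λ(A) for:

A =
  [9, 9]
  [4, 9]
λ(A) = 13/2

Enumerate directed cycles and compute their means (weight / length). Sample:
  cycle 0 → 0: weight = 9, length = 1, mean = 9/1 ≈ 9.000
  cycle 1 → 1: weight = 9, length = 1, mean = 9/1 ≈ 9.000
  cycle 0 → 1 → 0: weight = 13, length = 2, mean = 13/2 ≈ 6.500
  cycle 1 → 0 → 1: weight = 13, length = 2, mean = 13/2 ≈ 6.500
Minimum mean = 6.500, attained e.g. along the cycle 0 → 1 → 0 with weight 13 and length 2. So λ(A) = 13/2 = 13/2.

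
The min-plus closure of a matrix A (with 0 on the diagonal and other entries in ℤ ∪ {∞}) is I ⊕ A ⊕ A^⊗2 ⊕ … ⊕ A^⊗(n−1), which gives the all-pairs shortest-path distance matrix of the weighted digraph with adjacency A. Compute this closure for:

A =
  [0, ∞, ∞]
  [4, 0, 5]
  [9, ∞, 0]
Closure =
  [0, ∞, ∞]
  [4, 0, 5]
  [9, ∞, 0]

This is the Floyd-Warshall all-pairs shortest-path computation. For each intermediate vertex k = 0, 1, …, 2, update dist[i][j] ← min(dist[i][j], dist[i][k] + dist[k][j]). The final matrix gives, for each (i, j), the minimum total weight of any directed path from i to j (possibly empty when i = j).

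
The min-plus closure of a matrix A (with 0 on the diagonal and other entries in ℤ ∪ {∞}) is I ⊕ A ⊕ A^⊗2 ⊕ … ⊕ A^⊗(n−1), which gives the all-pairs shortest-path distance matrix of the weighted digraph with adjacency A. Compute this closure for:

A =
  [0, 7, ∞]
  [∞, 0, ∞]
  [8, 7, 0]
Closure =
  [0, 7, ∞]
  [∞, 0, ∞]
  [8, 7, 0]

This is the Floyd-Warshall all-pairs shortest-path computation. For each intermediate vertex k = 0, 1, …, 2, update dist[i][j] ← min(dist[i][j], dist[i][k] + dist[k][j]). The final matrix gives, for each (i, j), the minimum total weight of any directed path from i to j (possibly empty when i = j).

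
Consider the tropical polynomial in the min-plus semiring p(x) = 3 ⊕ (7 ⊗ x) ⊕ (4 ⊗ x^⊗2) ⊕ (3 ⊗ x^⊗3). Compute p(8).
p(8) = 3

A tropical monomial a ⊗ x^⊗i evaluates to a + i · x. Evaluating each term at x = 8:
  Term 0 contributes 3 + 0 · 8 = 3
  Term 1 contributes 7 + 1 · 8 = 15
  Term 2 contributes 4 + 2 · 8 = 20
  Term 3 contributes 3 + 3 · 8 = 27
p(8) = ⊕ of these = min[3, 15, 20, 27] = 3.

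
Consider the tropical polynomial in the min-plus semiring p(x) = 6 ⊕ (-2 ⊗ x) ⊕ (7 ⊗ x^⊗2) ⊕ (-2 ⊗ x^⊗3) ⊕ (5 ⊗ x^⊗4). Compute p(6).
p(6) = 4

A tropical monomial a ⊗ x^⊗i evaluates to a + i · x. Evaluating each term at x = 6:
  Term 0 contributes 6 + 0 · 6 = 6
  Term 1 contributes -2 + 1 · 6 = 4
  Term 2 contributes 7 + 2 · 6 = 19
  Term 3 contributes -2 + 3 · 6 = 16
  Term 4 contributes 5 + 4 · 6 = 29
p(6) = ⊕ of these = min[6, 4, 19, 16, 29] = 4.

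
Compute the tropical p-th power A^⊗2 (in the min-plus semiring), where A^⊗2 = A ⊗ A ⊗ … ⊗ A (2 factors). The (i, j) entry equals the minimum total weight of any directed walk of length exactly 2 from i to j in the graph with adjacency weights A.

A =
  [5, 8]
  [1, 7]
A^⊗2 =
  [9, 13]
  [6, 9]

Each entry (A^⊗2)_ij equals the minimum over all length-2 walks i = v_0 → v_1 → … → v_2 = j of Σ_t A[v_t][v_{t+1}]. For example, for (i, j) = (0, 1) we minimise over 2 possible intermediate vertex sequences; the minimum is 13, attained along the walk 0 → 0 → 1.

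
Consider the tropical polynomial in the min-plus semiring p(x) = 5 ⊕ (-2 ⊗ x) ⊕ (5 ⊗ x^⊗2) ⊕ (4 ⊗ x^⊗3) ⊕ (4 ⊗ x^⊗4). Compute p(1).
p(1) = -1

A tropical monomial a ⊗ x^⊗i evaluates to a + i · x. Evaluating each term at x = 1:
  Term 0 contributes 5 + 0 · 1 = 5
  Term 1 contributes -2 + 1 · 1 = -1
  Term 2 contributes 5 + 2 · 1 = 7
  Term 3 contributes 4 + 3 · 1 = 7
  Term 4 contributes 4 + 4 · 1 = 8
p(1) = ⊕ of these = min[5, -1, 7, 7, 8] = -1.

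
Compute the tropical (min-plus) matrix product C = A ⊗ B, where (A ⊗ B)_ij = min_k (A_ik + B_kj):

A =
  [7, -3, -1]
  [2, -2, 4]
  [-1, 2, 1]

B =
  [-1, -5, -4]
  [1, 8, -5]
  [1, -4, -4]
A ⊗ B =
  [-2, -5, -8]
  [-1, -3, -7]
  [-2, -6, -5]

Apply the min-plus product entry-by-entry:
  C[0][0] = min over k of (A[0][0] + B[0][0] = 7 + -1 = 6, A[0][1] + B[1][0] = -3 + 1 = -2, A[0][2] + B[2][0] = -1 + 1 = 0) = -2 (attained at k = 1)
  C[0][1] = min over k of (A[0][0] + B[0][1] = 7 + -5 = 2, A[0][1] + B[1][1] = -3 + 8 = 5, A[0][2] + B[2][1] = -1 + -4 = -5) = -5 (attained at k = 2)
  C[0][2] = min over k of (A[0][0] + B[0][2] = 7 + -4 = 3, A[0][1] + B[1][2] = -3 + -5 = -8, A[0][2] + B[2][2] = -1 + -4 = -5) = -8 (attained at k = 1)
  C[1][0] = min over k of (A[1][0] + B[0][0] = 2 + -1 = 1, A[1][1] + B[1][0] = -2 + 1 = -1, A[1][2] + B[2][0] = 4 + 1 = 5) = -1 (attained at k = 1)
  C[1][1] = min over k of (A[1][0] + B[0][1] = 2 + -5 = -3, A[1][1] + B[1][1] = -2 + 8 = 6, A[1][2] + B[2][1] = 4 + -4 = 0) = -3 (attained at k = 0)
  C[1][2] = min over k of (A[1][0] + B[0][2] = 2 + -4 = -2, A[1][1] + B[1][2] = -2 + -5 = -7, A[1][2] + B[2][2] = 4 + -4 = 0) = -7 (attained at k = 1)
  C[2][0] = min over k of (A[2][0] + B[0][0] = -1 + -1 = -2, A[2][1] + B[1][0] = 2 + 1 = 3, A[2][2] + B[2][0] = 1 + 1 = 2) = -2 (attained at k = 0)
  C[2][1] = min over k of (A[2][0] + B[0][1] = -1 + -5 = -6, A[2][1] + B[1][1] = 2 + 8 = 10, A[2][2] + B[2][1] = 1 + -4 = -3) = -6 (attained at k = 0)
  C[2][2] = min over k of (A[2][0] + B[0][2] = -1 + -4 = -5, A[2][1] + B[1][2] = 2 + -5 = -3, A[2][2] + B[2][2] = 1 + -4 = -3) = -5 (attained at k = 0)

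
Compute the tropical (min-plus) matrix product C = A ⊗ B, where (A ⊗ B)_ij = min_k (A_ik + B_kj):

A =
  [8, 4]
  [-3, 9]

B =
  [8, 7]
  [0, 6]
A ⊗ B =
  [4, 10]
  [5, 4]

Apply the min-plus product entry-by-entry:
  C[0][0] = min over k of (A[0][0] + B[0][0] = 8 + 8 = 16, A[0][1] + B[1][0] = 4 + 0 = 4) = 4 (attained at k = 1)
  C[0][1] = min over k of (A[0][0] + B[0][1] = 8 + 7 = 15, A[0][1] + B[1][1] = 4 + 6 = 10) = 10 (attained at k = 1)
  C[1][0] = min over k of (A[1][0] + B[0][0] = -3 + 8 = 5, A[1][1] + B[1][0] = 9 + 0 = 9) = 5 (attained at k = 0)
  C[1][1] = min over k of (A[1][0] + B[0][1] = -3 + 7 = 4, A[1][1] + B[1][1] = 9 + 6 = 15) = 4 (attained at k = 0)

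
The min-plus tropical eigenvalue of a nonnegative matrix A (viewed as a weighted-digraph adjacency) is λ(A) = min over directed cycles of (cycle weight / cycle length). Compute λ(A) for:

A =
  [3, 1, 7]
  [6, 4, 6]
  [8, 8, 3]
λ(A) = 3

Enumerate directed cycles and compute their means (weight / length). Sample:
  cycle 0 → 0: weight = 3, length = 1, mean = 3/1 ≈ 3.000
  cycle 1 → 1: weight = 4, length = 1, mean = 4/1 ≈ 4.000
  cycle 2 → 2: weight = 3, length = 1, mean = 3/1 ≈ 3.000
  cycle 0 → 1 → 0: weight = 7, length = 2, mean = 7/2 ≈ 3.500
  cycle 0 → 2 → 0: weight = 15, length = 2, mean = 15/2 ≈ 7.500
  cycle 1 → 0 → 1: weight = 7, length = 2, mean = 7/2 ≈ 3.500
Minimum mean = 3.000, attained e.g. along the cycle 0 → 0 with weight 3 and length 1. So λ(A) = 3/1 = 3.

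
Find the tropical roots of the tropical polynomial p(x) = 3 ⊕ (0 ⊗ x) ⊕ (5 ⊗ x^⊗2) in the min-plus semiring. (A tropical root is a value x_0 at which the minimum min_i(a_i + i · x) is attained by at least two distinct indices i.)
Roots: {-5, 3}

Each tropical root is a break point of the lower envelope of the lines y = a_i + i · x (there are 3 lines, with slopes 0, 1, ..., 2). Only the lines that attain the minimum somewhere contribute to roots; other lines are dominated. Here the surviving (envelope) indices are i = 2, i = 1, i = 0.
Intersections between consecutive envelope lines give the roots: for adjacent envelope indices i < j the intersection is x = (a_i − a_j) / (j − i). Reading off the sorted break points: {-5, 3}.
Verification: at each break x_0, at least two indices attain the minimum of min_i(a_i + i · x_0).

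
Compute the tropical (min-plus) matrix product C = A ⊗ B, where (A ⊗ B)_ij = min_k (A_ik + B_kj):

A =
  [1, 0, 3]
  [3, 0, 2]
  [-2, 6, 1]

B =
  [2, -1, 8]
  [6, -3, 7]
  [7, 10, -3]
A ⊗ B =
  [3, -3, 0]
  [5, -3, -1]
  [0, -3, -2]

Apply the min-plus product entry-by-entry:
  C[0][0] = min over k of (A[0][0] + B[0][0] = 1 + 2 = 3, A[0][1] + B[1][0] = 0 + 6 = 6, A[0][2] + B[2][0] = 3 + 7 = 10) = 3 (attained at k = 0)
  C[0][1] = min over k of (A[0][0] + B[0][1] = 1 + -1 = 0, A[0][1] + B[1][1] = 0 + -3 = -3, A[0][2] + B[2][1] = 3 + 10 = 13) = -3 (attained at k = 1)
  C[0][2] = min over k of (A[0][0] + B[0][2] = 1 + 8 = 9, A[0][1] + B[1][2] = 0 + 7 = 7, A[0][2] + B[2][2] = 3 + -3 = 0) = 0 (attained at k = 2)
  C[1][0] = min over k of (A[1][0] + B[0][0] = 3 + 2 = 5, A[1][1] + B[1][0] = 0 + 6 = 6, A[1][2] + B[2][0] = 2 + 7 = 9) = 5 (attained at k = 0)
  C[1][1] = min over k of (A[1][0] + B[0][1] = 3 + -1 = 2, A[1][1] + B[1][1] = 0 + -3 = -3, A[1][2] + B[2][1] = 2 + 10 = 12) = -3 (attained at k = 1)
  C[1][2] = min over k of (A[1][0] + B[0][2] = 3 + 8 = 11, A[1][1] + B[1][2] = 0 + 7 = 7, A[1][2] + B[2][2] = 2 + -3 = -1) = -1 (attained at k = 2)
  C[2][0] = min over k of (A[2][0] + B[0][0] = -2 + 2 = 0, A[2][1] + B[1][0] = 6 + 6 = 12, A[2][2] + B[2][0] = 1 + 7 = 8) = 0 (attained at k = 0)
  C[2][1] = min over k of (A[2][0] + B[0][1] = -2 + -1 = -3, A[2][1] + B[1][1] = 6 + -3 = 3, A[2][2] + B[2][1] = 1 + 10 = 11) = -3 (attained at k = 0)
  C[2][2] = min over k of (A[2][0] + B[0][2] = -2 + 8 = 6, A[2][1] + B[1][2] = 6 + 7 = 13, A[2][2] + B[2][2] = 1 + -3 = -2) = -2 (attained at k = 2)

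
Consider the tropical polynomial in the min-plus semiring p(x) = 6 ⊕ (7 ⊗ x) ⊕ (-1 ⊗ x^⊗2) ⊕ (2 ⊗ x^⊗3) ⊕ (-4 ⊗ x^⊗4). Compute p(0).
p(0) = -4

A tropical monomial a ⊗ x^⊗i evaluates to a + i · x. Evaluating each term at x = 0:
  Term 0 contributes 6 + 0 · 0 = 6
  Term 1 contributes 7 + 1 · 0 = 7
  Term 2 contributes -1 + 2 · 0 = -1
  Term 3 contributes 2 + 3 · 0 = 2
  Term 4 contributes -4 + 4 · 0 = -4
p(0) = ⊕ of these = min[6, 7, -1, 2, -4] = -4.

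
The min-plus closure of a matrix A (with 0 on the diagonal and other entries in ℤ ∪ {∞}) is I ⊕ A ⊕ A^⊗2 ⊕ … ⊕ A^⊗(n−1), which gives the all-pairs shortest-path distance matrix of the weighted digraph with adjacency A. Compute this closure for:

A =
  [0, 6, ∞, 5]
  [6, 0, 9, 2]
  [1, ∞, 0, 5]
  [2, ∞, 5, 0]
Closure =
  [0, 6, 10, 5]
  [4, 0, 7, 2]
  [1, 7, 0, 5]
  [2, 8, 5, 0]

This is the Floyd-Warshall all-pairs shortest-path computation. For each intermediate vertex k = 0, 1, …, 3, update dist[i][j] ← min(dist[i][j], dist[i][k] + dist[k][j]). The final matrix gives, for each (i, j), the minimum total weight of any directed path from i to j (possibly empty when i = j).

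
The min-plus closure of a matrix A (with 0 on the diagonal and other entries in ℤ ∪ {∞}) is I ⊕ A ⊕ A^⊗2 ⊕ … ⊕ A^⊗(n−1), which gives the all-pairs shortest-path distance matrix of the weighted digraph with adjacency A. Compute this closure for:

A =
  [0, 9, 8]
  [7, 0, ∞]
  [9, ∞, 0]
Closure =
  [0, 9, 8]
  [7, 0, 15]
  [9, 18, 0]

This is the Floyd-Warshall all-pairs shortest-path computation. For each intermediate vertex k = 0, 1, …, 2, update dist[i][j] ← min(dist[i][j], dist[i][k] + dist[k][j]). The final matrix gives, for each (i, j), the minimum total weight of any directed path from i to j (possibly empty when i = j).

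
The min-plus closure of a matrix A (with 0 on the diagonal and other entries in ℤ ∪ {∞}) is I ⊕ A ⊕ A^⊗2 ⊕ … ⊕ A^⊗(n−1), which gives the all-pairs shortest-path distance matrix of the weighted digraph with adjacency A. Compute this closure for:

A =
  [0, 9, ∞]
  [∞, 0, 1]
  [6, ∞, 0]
Closure =
  [0, 9, 10]
  [7, 0, 1]
  [6, 15, 0]

This is the Floyd-Warshall all-pairs shortest-path computation. For each intermediate vertex k = 0, 1, …, 2, update dist[i][j] ← min(dist[i][j], dist[i][k] + dist[k][j]). The final matrix gives, for each (i, j), the minimum total weight of any directed path from i to j (possibly empty when i = j).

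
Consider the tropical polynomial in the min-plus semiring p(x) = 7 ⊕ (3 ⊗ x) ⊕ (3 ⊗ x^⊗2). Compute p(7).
p(7) = 7

A tropical monomial a ⊗ x^⊗i evaluates to a + i · x. Evaluating each term at x = 7:
  Term 0 contributes 7 + 0 · 7 = 7
  Term 1 contributes 3 + 1 · 7 = 10
  Term 2 contributes 3 + 2 · 7 = 17
p(7) = ⊕ of these = min[7, 10, 17] = 7.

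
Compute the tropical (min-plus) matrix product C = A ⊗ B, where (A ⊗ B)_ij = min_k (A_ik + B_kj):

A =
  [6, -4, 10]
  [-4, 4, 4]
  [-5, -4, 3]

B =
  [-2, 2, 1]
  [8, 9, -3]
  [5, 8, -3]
A ⊗ B =
  [4, 5, -7]
  [-6, -2, -3]
  [-7, -3, -7]

Apply the min-plus product entry-by-entry:
  C[0][0] = min over k of (A[0][0] + B[0][0] = 6 + -2 = 4, A[0][1] + B[1][0] = -4 + 8 = 4, A[0][2] + B[2][0] = 10 + 5 = 15) = 4 (attained at k = 0)
  C[0][1] = min over k of (A[0][0] + B[0][1] = 6 + 2 = 8, A[0][1] + B[1][1] = -4 + 9 = 5, A[0][2] + B[2][1] = 10 + 8 = 18) = 5 (attained at k = 1)
  C[0][2] = min over k of (A[0][0] + B[0][2] = 6 + 1 = 7, A[0][1] + B[1][2] = -4 + -3 = -7, A[0][2] + B[2][2] = 10 + -3 = 7) = -7 (attained at k = 1)
  C[1][0] = min over k of (A[1][0] + B[0][0] = -4 + -2 = -6, A[1][1] + B[1][0] = 4 + 8 = 12, A[1][2] + B[2][0] = 4 + 5 = 9) = -6 (attained at k = 0)
  C[1][1] = min over k of (A[1][0] + B[0][1] = -4 + 2 = -2, A[1][1] + B[1][1] = 4 + 9 = 13, A[1][2] + B[2][1] = 4 + 8 = 12) = -2 (attained at k = 0)
  C[1][2] = min over k of (A[1][0] + B[0][2] = -4 + 1 = -3, A[1][1] + B[1][2] = 4 + -3 = 1, A[1][2] + B[2][2] = 4 + -3 = 1) = -3 (attained at k = 0)
  C[2][0] = min over k of (A[2][0] + B[0][0] = -5 + -2 = -7, A[2][1] + B[1][0] = -4 + 8 = 4, A[2][2] + B[2][0] = 3 + 5 = 8) = -7 (attained at k = 0)
  C[2][1] = min over k of (A[2][0] + B[0][1] = -5 + 2 = -3, A[2][1] + B[1][1] = -4 + 9 = 5, A[2][2] + B[2][1] = 3 + 8 = 11) = -3 (attained at k = 0)
  C[2][2] = min over k of (A[2][0] + B[0][2] = -5 + 1 = -4, A[2][1] + B[1][2] = -4 + -3 = -7, A[2][2] + B[2][2] = 3 + -3 = 0) = -7 (attained at k = 1)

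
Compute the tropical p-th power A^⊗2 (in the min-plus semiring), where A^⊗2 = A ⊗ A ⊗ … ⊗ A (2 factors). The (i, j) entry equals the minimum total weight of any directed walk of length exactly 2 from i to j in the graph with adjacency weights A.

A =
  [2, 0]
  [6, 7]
A^⊗2 =
  [4, 2]
  [8, 6]

Each entry (A^⊗2)_ij equals the minimum over all length-2 walks i = v_0 → v_1 → … → v_2 = j of Σ_t A[v_t][v_{t+1}]. For example, for (i, j) = (0, 1) we minimise over 2 possible intermediate vertex sequences; the minimum is 2, attained along the walk 0 → 0 → 1.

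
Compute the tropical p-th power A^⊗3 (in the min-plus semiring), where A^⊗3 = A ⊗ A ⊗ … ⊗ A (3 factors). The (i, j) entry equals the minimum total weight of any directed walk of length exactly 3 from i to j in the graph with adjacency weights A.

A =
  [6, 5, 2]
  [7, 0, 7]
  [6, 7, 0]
A^⊗3 =
  [8, 5, 2]
  [7, 0, 7]
  [6, 7, 0]

Each entry (A^⊗3)_ij equals the minimum over all length-3 walks i = v_0 → v_1 → … → v_3 = j of Σ_t A[v_t][v_{t+1}]. For example, for (i, j) = (0, 2) we minimise over 9 possible intermediate vertex sequences; the minimum is 2, attained along the walk 0 → 2 → 2 → 2.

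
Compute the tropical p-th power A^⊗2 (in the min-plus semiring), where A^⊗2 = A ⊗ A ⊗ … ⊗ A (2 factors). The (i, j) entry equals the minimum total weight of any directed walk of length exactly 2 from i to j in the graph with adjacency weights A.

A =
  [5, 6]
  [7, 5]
A^⊗2 =
  [10, 11]
  [12, 10]

Each entry (A^⊗2)_ij equals the minimum over all length-2 walks i = v_0 → v_1 → … → v_2 = j of Σ_t A[v_t][v_{t+1}]. For example, for (i, j) = (0, 1) we minimise over 2 possible intermediate vertex sequences; the minimum is 11, attained along the walk 0 → 0 → 1.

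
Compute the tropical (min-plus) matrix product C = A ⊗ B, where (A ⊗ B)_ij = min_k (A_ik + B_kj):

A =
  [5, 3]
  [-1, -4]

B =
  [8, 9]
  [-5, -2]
A ⊗ B =
  [-2, 1]
  [-9, -6]

Apply the min-plus product entry-by-entry:
  C[0][0] = min over k of (A[0][0] + B[0][0] = 5 + 8 = 13, A[0][1] + B[1][0] = 3 + -5 = -2) = -2 (attained at k = 1)
  C[0][1] = min over k of (A[0][0] + B[0][1] = 5 + 9 = 14, A[0][1] + B[1][1] = 3 + -2 = 1) = 1 (attained at k = 1)
  C[1][0] = min over k of (A[1][0] + B[0][0] = -1 + 8 = 7, A[1][1] + B[1][0] = -4 + -5 = -9) = -9 (attained at k = 1)
  C[1][1] = min over k of (A[1][0] + B[0][1] = -1 + 9 = 8, A[1][1] + B[1][1] = -4 + -2 = -6) = -6 (attained at k = 1)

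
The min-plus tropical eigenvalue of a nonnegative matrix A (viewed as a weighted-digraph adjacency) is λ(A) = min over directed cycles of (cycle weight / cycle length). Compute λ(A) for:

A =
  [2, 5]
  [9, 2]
λ(A) = 2

Enumerate directed cycles and compute their means (weight / length). Sample:
  cycle 0 → 0: weight = 2, length = 1, mean = 2/1 ≈ 2.000
  cycle 1 → 1: weight = 2, length = 1, mean = 2/1 ≈ 2.000
  cycle 0 → 1 → 0: weight = 14, length = 2, mean = 14/2 ≈ 7.000
  cycle 1 → 0 → 1: weight = 14, length = 2, mean = 14/2 ≈ 7.000
Minimum mean = 2.000, attained e.g. along the cycle 0 → 0 with weight 2 and length 1. So λ(A) = 2/1 = 2.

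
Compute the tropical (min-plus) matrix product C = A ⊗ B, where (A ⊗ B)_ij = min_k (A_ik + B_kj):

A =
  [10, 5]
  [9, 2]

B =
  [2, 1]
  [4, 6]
A ⊗ B =
  [9, 11]
  [6, 8]

Apply the min-plus product entry-by-entry:
  C[0][0] = min over k of (A[0][0] + B[0][0] = 10 + 2 = 12, A[0][1] + B[1][0] = 5 + 4 = 9) = 9 (attained at k = 1)
  C[0][1] = min over k of (A[0][0] + B[0][1] = 10 + 1 = 11, A[0][1] + B[1][1] = 5 + 6 = 11) = 11 (attained at k = 0)
  C[1][0] = min over k of (A[1][0] + B[0][0] = 9 + 2 = 11, A[1][1] + B[1][0] = 2 + 4 = 6) = 6 (attained at k = 1)
  C[1][1] = min over k of (A[1][0] + B[0][1] = 9 + 1 = 10, A[1][1] + B[1][1] = 2 + 6 = 8) = 8 (attained at k = 1)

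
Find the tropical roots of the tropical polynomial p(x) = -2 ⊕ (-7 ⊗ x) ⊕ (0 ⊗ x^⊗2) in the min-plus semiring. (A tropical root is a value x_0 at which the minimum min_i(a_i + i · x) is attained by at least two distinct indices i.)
Roots: {-7, 5}

Each tropical root is a break point of the lower envelope of the lines y = a_i + i · x (there are 3 lines, with slopes 0, 1, ..., 2). Only the lines that attain the minimum somewhere contribute to roots; other lines are dominated. Here the surviving (envelope) indices are i = 2, i = 1, i = 0.
Intersections between consecutive envelope lines give the roots: for adjacent envelope indices i < j the intersection is x = (a_i − a_j) / (j − i). Reading off the sorted break points: {-7, 5}.
Verification: at each break x_0, at least two indices attain the minimum of min_i(a_i + i · x_0).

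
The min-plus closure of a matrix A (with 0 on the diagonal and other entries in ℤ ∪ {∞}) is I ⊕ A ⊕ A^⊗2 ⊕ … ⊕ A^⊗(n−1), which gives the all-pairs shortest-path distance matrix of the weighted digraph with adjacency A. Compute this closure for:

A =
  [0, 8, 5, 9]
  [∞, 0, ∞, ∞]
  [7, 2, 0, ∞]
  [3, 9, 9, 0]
Closure =
  [0, 7, 5, 9]
  [∞, 0, ∞, ∞]
  [7, 2, 0, 16]
  [3, 9, 8, 0]

This is the Floyd-Warshall all-pairs shortest-path computation. For each intermediate vertex k = 0, 1, …, 3, update dist[i][j] ← min(dist[i][j], dist[i][k] + dist[k][j]). The final matrix gives, for each (i, j), the minimum total weight of any directed path from i to j (possibly empty when i = j).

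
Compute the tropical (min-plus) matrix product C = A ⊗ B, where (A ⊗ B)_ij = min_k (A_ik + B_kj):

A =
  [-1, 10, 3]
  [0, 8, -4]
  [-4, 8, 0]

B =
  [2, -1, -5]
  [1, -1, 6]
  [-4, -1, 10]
A ⊗ B =
  [-1, -2, -6]
  [-8, -5, -5]
  [-4, -5, -9]

Apply the min-plus product entry-by-entry:
  C[0][0] = min over k of (A[0][0] + B[0][0] = -1 + 2 = 1, A[0][1] + B[1][0] = 10 + 1 = 11, A[0][2] + B[2][0] = 3 + -4 = -1) = -1 (attained at k = 2)
  C[0][1] = min over k of (A[0][0] + B[0][1] = -1 + -1 = -2, A[0][1] + B[1][1] = 10 + -1 = 9, A[0][2] + B[2][1] = 3 + -1 = 2) = -2 (attained at k = 0)
  C[0][2] = min over k of (A[0][0] + B[0][2] = -1 + -5 = -6, A[0][1] + B[1][2] = 10 + 6 = 16, A[0][2] + B[2][2] = 3 + 10 = 13) = -6 (attained at k = 0)
  C[1][0] = min over k of (A[1][0] + B[0][0] = 0 + 2 = 2, A[1][1] + B[1][0] = 8 + 1 = 9, A[1][2] + B[2][0] = -4 + -4 = -8) = -8 (attained at k = 2)
  C[1][1] = min over k of (A[1][0] + B[0][1] = 0 + -1 = -1, A[1][1] + B[1][1] = 8 + -1 = 7, A[1][2] + B[2][1] = -4 + -1 = -5) = -5 (attained at k = 2)
  C[1][2] = min over k of (A[1][0] + B[0][2] = 0 + -5 = -5, A[1][1] + B[1][2] = 8 + 6 = 14, A[1][2] + B[2][2] = -4 + 10 = 6) = -5 (attained at k = 0)
  C[2][0] = min over k of (A[2][0] + B[0][0] = -4 + 2 = -2, A[2][1] + B[1][0] = 8 + 1 = 9, A[2][2] + B[2][0] = 0 + -4 = -4) = -4 (attained at k = 2)
  C[2][1] = min over k of (A[2][0] + B[0][1] = -4 + -1 = -5, A[2][1] + B[1][1] = 8 + -1 = 7, A[2][2] + B[2][1] = 0 + -1 = -1) = -5 (attained at k = 0)
  C[2][2] = min over k of (A[2][0] + B[0][2] = -4 + -5 = -9, A[2][1] + B[1][2] = 8 + 6 = 14, A[2][2] + B[2][2] = 0 + 10 = 10) = -9 (attained at k = 0)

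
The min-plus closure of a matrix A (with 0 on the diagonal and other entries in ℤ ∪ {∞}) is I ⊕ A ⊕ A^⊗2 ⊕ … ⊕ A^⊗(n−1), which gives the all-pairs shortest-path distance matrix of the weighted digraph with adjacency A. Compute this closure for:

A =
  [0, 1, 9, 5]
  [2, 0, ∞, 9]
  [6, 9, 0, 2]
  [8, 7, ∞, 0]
Closure =
  [0, 1, 9, 5]
  [2, 0, 11, 7]
  [6, 7, 0, 2]
  [8, 7, 17, 0]

This is the Floyd-Warshall all-pairs shortest-path computation. For each intermediate vertex k = 0, 1, …, 3, update dist[i][j] ← min(dist[i][j], dist[i][k] + dist[k][j]). The final matrix gives, for each (i, j), the minimum total weight of any directed path from i to j (possibly empty when i = j).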